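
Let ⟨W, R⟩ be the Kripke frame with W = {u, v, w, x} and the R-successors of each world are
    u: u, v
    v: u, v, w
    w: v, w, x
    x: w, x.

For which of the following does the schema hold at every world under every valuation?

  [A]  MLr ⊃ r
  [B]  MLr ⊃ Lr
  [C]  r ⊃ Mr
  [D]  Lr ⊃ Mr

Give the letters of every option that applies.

R is reflexive: each world relates to itself.
R is symmetric: every R-edge is matched by its reverse.
R is not euclidean: v R u and v R w but not u R w.
R is serial: every world has an R-successor.
(A) MLr ⊃ r (the dual of axiom B) characterises the symmetric frames. R is symmetric — valid.
(B) MLr ⊃ Lr is the dual of axiom 5, which corresponds to the euclidean property. R is not euclidean — not valid.
(C) r ⊃ Mr (the dual of axiom T) characterises the reflexive frames. R is reflexive — valid.
(D) Lr ⊃ Mr is axiom D, which corresponds to seriality. R is serial — valid.

A, C, D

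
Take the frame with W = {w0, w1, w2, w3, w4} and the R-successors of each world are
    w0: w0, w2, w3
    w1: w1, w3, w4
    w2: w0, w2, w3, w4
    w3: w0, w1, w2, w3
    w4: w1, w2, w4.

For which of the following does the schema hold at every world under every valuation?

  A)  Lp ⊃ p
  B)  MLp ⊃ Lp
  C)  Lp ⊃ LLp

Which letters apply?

A

R is reflexive: each world relates to itself.
R is not transitive: w0 R w2 and w2 R w4 but not w0 R w4.
R is not euclidean: w1 R w3 and w1 R w4 but not w3 R w4.
(A) Lp ⊃ p is axiom T; it is valid on a frame exactly when R is reflexive. R is reflexive, so valid.
(B) MLp ⊃ Lp (the dual of axiom 5) characterises the euclidean frames. R is not euclidean — not valid.
(C) Lp ⊃ LLp (axiom 4) characterises the transitive frames. R is not transitive — not valid.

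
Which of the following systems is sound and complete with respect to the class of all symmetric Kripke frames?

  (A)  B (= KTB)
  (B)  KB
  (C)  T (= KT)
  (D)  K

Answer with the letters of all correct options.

(A) B (= KTB) is determined by the class of reflexive and symmetric frames.
(B) KB is determined by exactly this class.
(C) T (= KT) is determined by the class of reflexive frames.
(D) K is determined by the class of arbitrary frames.

B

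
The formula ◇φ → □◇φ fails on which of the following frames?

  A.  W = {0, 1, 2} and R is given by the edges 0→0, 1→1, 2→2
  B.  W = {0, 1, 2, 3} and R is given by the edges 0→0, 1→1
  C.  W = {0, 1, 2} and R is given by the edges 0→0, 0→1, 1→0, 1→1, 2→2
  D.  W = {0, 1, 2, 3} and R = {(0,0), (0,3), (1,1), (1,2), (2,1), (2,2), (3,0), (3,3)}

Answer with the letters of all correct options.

The schema ◇φ → □◇φ is axiom 5; it is valid on a frame iff R is euclidean.
(A) R is euclidean (any two R-successors of the same world are R-related), so the schema is valid here.
(B) R is euclidean (any two R-successors of the same world are R-related), so the schema is valid here.
(C) R is euclidean (any two R-successors of the same world are R-related), so the schema is valid here.
(D) R is euclidean (any two R-successors of the same world are R-related), so the schema is valid here.

none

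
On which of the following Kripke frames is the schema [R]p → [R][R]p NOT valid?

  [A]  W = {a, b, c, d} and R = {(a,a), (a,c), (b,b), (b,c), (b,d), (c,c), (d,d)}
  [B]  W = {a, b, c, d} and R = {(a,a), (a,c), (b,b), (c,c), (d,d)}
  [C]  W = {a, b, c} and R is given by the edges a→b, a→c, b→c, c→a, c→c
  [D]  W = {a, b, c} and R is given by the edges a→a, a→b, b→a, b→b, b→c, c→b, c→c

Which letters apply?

C, D

The schema [R]p → [R][R]p is axiom 4; it is valid on a frame iff R is transitive.
(A) R is transitive (R is closed under composition), so the schema is valid here.
(B) R is transitive (R is closed under composition), so the schema is valid here.
(C) R is not transitive (a R c and c R a but not a R a), so the schema fails here.
(D) R is not transitive (a R b and b R c but not a R c), so the schema fails here.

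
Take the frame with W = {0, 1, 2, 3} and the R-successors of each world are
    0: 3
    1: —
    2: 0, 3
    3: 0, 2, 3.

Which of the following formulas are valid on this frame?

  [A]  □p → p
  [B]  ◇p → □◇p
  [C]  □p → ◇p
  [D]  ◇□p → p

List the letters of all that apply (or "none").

none

R is not reflexive: not 0 R 0.
R is not symmetric: 2 R 0 but not 0 R 2.
R is not euclidean: 3 R 0 and 3 R 2 but not 0 R 2.
R is not serial: 1 has no R-successor.
(A) □p → p (axiom T) characterises the reflexive frames. R is not reflexive — not valid.
(B) axiom 5: valid iff R is euclidean. R is not euclidean — not valid.
(C) □p → ◇p (axiom D) characterises the serial frames. R is not serial — not valid.
(D) the dual of axiom B: valid iff R is symmetric. R is not symmetric — not valid.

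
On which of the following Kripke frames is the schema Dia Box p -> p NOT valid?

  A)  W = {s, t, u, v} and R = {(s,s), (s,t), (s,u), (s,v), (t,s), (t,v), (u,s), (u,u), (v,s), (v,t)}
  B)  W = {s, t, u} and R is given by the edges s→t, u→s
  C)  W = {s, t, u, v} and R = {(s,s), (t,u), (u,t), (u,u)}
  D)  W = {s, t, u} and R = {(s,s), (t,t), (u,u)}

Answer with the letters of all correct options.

The schema Dia Box p -> p is the dual of axiom B; it is valid on a frame iff R is symmetric.
(A) R is symmetric (every R-edge is matched by its reverse), so the schema is valid here.
(B) R is not symmetric (s R t but not t R s), so the schema fails here.
(C) R is symmetric (every R-edge is matched by its reverse), so the schema is valid here.
(D) R is symmetric (every R-edge is matched by its reverse), so the schema is valid here.

B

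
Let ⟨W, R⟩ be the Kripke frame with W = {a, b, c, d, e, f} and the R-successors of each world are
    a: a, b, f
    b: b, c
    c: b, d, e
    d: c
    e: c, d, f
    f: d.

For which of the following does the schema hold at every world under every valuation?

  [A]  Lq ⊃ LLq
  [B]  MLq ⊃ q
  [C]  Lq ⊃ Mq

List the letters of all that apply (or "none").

C

R is not symmetric: a R b but not b R a.
R is not transitive: a R b and b R c but not a R c.
R is serial: every world has an R-successor.
(A) Lq ⊃ LLq (axiom 4) characterises the transitive frames. R is not transitive — not valid.
(B) MLq ⊃ q (the dual of axiom B) characterises the symmetric frames. R is not symmetric — not valid.
(C) axiom D: valid iff R is serial. R is serial — valid.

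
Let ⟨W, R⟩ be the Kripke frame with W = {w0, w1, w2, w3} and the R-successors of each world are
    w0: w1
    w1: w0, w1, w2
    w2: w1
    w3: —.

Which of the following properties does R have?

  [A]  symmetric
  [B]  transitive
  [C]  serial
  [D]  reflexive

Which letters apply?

(A) symmetric: every R-edge is matched by its reverse.
(B) not transitive: w0 R w1 and w1 R w0 but not w0 R w0.
(C) not serial: w3 has no R-successor.
(D) not reflexive: not w0 R w0.

A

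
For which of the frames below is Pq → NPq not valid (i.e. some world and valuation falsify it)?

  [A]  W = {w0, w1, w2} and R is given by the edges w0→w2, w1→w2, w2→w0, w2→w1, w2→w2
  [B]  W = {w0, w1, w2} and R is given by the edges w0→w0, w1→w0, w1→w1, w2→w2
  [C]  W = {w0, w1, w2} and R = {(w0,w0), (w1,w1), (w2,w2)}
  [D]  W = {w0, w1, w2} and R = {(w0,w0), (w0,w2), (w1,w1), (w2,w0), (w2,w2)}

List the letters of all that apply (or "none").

The schema Pq → NPq is axiom 5; it is valid on a frame iff R is euclidean.
(A) R is not euclidean (w2 R w0 and w2 R w1 but not w0 R w1), so the schema fails here.
(B) R is not euclidean (w1 R w0 and w1 R w1 but not w0 R w1), so the schema fails here.
(C) R is euclidean (any two R-successors of the same world are R-related), so the schema is valid here.
(D) R is euclidean (any two R-successors of the same world are R-related), so the schema is valid here.

A, B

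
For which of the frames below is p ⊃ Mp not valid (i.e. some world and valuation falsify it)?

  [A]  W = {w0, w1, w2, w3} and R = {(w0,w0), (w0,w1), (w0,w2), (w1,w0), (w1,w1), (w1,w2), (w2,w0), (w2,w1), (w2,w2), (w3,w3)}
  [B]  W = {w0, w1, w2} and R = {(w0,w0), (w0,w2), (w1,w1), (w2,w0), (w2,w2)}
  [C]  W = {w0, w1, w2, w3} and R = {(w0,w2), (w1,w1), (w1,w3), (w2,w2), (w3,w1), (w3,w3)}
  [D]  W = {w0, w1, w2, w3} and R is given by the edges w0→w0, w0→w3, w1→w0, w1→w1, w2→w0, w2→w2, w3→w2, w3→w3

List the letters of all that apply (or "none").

The schema p ⊃ Mp is the dual of axiom T; it is valid on a frame iff R is reflexive.
(A) R is reflexive (each world relates to itself), so the schema is valid here.
(B) R is reflexive (each world relates to itself), so the schema is valid here.
(C) R is not reflexive (not w0 R w0), so the schema fails here.
(D) R is reflexive (each world relates to itself), so the schema is valid here.

C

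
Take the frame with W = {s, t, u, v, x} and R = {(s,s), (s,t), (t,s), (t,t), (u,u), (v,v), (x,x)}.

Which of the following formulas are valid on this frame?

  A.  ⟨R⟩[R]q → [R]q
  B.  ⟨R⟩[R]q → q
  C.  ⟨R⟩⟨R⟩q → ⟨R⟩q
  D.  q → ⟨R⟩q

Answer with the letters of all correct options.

A, B, C, D

R is reflexive: each world relates to itself.
R is symmetric: every R-edge is matched by its reverse.
R is transitive: R is closed under composition.
R is euclidean: any two R-successors of the same world are R-related.
(A) ⟨R⟩[R]q → [R]q (the dual of axiom 5) characterises the euclidean frames. R is euclidean — valid.
(B) ⟨R⟩[R]q → q (the dual of axiom B) characterises the symmetric frames. R is symmetric — valid.
(C) ⟨R⟩⟨R⟩q → ⟨R⟩q is the dual of axiom 4, which corresponds to transitivity. R is transitive — valid.
(D) the dual of axiom T: valid iff R is reflexive. R is reflexive — valid.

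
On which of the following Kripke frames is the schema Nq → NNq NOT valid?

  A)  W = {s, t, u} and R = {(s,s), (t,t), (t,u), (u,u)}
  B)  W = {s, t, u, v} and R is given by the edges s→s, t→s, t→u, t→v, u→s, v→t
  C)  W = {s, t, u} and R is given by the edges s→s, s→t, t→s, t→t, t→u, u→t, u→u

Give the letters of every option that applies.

B, C

The schema Nq → NNq is axiom 4; it is valid on a frame iff R is transitive.
(A) R is transitive (R is closed under composition), so the schema is valid here.
(B) R is not transitive (t R v and v R t but not t R t), so the schema fails here.
(C) R is not transitive (s R t and t R u but not s R u), so the schema fails here.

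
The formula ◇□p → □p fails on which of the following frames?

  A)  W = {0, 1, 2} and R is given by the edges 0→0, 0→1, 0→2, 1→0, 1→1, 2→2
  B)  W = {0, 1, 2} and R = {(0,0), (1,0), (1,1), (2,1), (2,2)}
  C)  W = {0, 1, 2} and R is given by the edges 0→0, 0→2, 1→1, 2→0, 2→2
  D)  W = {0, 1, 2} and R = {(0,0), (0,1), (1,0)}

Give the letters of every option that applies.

The schema ◇□p → □p is the dual of axiom 5; it is valid on a frame iff R is euclidean.
(A) R is not euclidean (0 R 1 and 0 R 2 but not 1 R 2), so the schema fails here.
(B) R is not euclidean (1 R 0 and 1 R 1 but not 0 R 1), so the schema fails here.
(C) R is euclidean (any two R-successors of the same world are R-related), so the schema is valid here.
(D) R is not euclidean (0 R 1 and 0 R 1 but not 1 R 1), so the schema fails here.

A, B, D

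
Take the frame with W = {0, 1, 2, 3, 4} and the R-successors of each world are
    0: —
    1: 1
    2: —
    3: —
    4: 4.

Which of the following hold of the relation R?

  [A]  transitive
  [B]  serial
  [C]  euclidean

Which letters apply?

(A) transitive: R is closed under composition.
(B) not serial: 0 has no R-successor.
(C) euclidean: any two R-successors of the same world are R-related.

A, C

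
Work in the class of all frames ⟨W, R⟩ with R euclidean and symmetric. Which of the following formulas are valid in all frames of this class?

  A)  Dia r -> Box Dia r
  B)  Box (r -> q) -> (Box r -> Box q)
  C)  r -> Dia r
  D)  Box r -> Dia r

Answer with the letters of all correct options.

A symmetric euclidean relation is transitive (uRv and vRw give vRu by symmetry, then uRw by the euclidean condition, applied at v).
(A) Dia r -> Box Dia r is axiom 5; it is valid on a frame exactly when R is euclidean. Every such R is euclidean, so valid.
(B) Box (r -> q) -> (Box r -> Box q) is axiom K, valid on every Kripke frame — valid.
(C) r -> Dia r is the dual of axiom T; it is valid on a frame exactly when R is reflexive. Such an R need not be reflexive, so not valid.
(D) Box r -> Dia r (axiom D) characterises the serial frames. Such an R need not be serial — not valid.

A, B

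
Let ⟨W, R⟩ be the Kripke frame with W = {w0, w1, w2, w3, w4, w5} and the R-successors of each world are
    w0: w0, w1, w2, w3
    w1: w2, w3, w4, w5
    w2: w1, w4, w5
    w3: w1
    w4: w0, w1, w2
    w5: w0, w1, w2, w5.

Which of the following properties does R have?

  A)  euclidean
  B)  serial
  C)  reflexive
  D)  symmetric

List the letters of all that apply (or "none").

B

(A) not euclidean: w0 R w1 and w0 R w0 but not w1 R w0.
(B) serial: every world has an R-successor.
(C) not reflexive: not w1 R w1.
(D) not symmetric: w0 R w1 but not w1 R w0.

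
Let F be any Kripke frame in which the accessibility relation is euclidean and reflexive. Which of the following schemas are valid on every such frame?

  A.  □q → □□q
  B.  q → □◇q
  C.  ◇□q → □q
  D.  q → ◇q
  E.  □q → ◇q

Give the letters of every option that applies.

A reflexive euclidean relation is also symmetric (from wRw and wRv the euclidean condition gives vRw) and hence transitive; it is an equivalence relation.
(A) □q → □□q (axiom 4) characterises the transitive frames. Every such R is transitive — valid.
(B) q → □◇q is axiom B, which corresponds to symmetry. Every such R is symmetric — valid.
(C) ◇□q → □q is the dual of axiom 5; it is valid on a frame exactly when R is euclidean. Every such R is euclidean, so valid.
(D) q → ◇q is the dual of axiom T, which corresponds to reflexivity. Every such R is reflexive — valid.
(E) □q → ◇q is axiom D, which corresponds to seriality. Every such R is serial — valid.

A, B, C, D, E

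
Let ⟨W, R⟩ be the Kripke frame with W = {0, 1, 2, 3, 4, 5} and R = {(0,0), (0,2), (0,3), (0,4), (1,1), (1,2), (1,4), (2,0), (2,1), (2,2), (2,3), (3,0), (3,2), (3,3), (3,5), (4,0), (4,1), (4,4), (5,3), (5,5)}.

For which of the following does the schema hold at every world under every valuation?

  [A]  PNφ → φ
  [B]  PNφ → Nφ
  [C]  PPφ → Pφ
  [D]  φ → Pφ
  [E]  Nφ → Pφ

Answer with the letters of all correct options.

R is reflexive: each world relates to itself.
R is symmetric: every R-edge is matched by its reverse.
R is not transitive: 0 R 2 and 2 R 1 but not 0 R 1.
R is not euclidean: 0 R 2 and 0 R 4 but not 2 R 4.
R is serial: every world has an R-successor.
(A) PNφ → φ (the dual of axiom B) characterises the symmetric frames. R is symmetric — valid.
(B) PNφ → Nφ is the dual of axiom 5; it is valid on a frame exactly when R is euclidean. R is not euclidean, so not valid.
(C) PPφ → Pφ is the dual of axiom 4, which corresponds to transitivity. R is not transitive — not valid.
(D) φ → Pφ (the dual of axiom T) characterises the reflexive frames. R is reflexive — valid.
(E) axiom D: valid iff R is serial. R is serial — valid.

A, D, E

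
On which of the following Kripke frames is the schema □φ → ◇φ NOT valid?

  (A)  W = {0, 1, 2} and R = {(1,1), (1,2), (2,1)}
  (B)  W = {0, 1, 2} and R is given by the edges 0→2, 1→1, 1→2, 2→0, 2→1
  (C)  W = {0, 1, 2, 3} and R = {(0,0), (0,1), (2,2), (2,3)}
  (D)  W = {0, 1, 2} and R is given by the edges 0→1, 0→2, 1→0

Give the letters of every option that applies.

The schema □φ → ◇φ is axiom D; it is valid on a frame iff R is serial.
(A) R is not serial (0 has no R-successor), so the schema fails here.
(B) R is serial (every world has an R-successor), so the schema is valid here.
(C) R is not serial (1 has no R-successor), so the schema fails here.
(D) R is not serial (2 has no R-successor), so the schema fails here.

A, C, D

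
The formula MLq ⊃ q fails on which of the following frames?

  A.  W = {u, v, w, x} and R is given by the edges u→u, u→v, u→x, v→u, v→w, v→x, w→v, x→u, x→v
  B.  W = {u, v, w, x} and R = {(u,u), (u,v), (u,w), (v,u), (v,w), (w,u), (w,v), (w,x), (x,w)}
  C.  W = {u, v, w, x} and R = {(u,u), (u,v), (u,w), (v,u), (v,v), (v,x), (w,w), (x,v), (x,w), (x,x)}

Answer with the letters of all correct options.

C

The schema MLq ⊃ q is the dual of axiom B; it is valid on a frame iff R is symmetric.
(A) R is symmetric (every R-edge is matched by its reverse), so the schema is valid here.
(B) R is symmetric (every R-edge is matched by its reverse), so the schema is valid here.
(C) R is not symmetric (u R w but not w R u), so the schema fails here.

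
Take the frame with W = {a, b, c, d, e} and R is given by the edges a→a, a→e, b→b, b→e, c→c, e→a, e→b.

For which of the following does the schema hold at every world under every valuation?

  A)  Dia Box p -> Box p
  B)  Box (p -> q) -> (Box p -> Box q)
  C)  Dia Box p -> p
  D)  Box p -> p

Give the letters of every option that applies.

B, C

R is not reflexive: not d R d.
R is symmetric: every R-edge is matched by its reverse.
R is not euclidean: e R a and e R b but not a R b.
(A) Dia Box p -> Box p (the dual of axiom 5) characterises the euclidean frames. R is not euclidean — not valid.
(B) Box (p -> q) -> (Box p -> Box q) is the K axiom; it holds on all frames — valid.
(C) Dia Box p -> p is the dual of axiom B, which corresponds to symmetry. R is symmetric — valid.
(D) Box p -> p is axiom T, which corresponds to reflexivity. R is not reflexive — not valid.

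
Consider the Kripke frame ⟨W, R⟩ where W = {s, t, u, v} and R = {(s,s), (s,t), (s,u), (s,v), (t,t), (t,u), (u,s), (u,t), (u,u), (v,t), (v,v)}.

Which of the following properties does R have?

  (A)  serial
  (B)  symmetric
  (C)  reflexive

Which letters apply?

(A) serial: every world has an R-successor.
(B) not symmetric: s R t but not t R s.
(C) reflexive: each world relates to itself.

A, C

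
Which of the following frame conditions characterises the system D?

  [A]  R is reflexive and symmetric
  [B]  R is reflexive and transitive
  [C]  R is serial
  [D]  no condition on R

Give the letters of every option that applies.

(A) this class determines B (= KTB), not D.
(B) this class determines S4, not D.
(C) D is sound and complete for exactly this class.
(D) this class determines K, not D.

C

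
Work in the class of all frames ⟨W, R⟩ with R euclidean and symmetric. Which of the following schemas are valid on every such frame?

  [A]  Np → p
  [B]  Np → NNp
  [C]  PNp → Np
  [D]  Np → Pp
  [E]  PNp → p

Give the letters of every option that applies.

B, C, E

A symmetric euclidean relation is transitive (uRv and vRw give vRu by symmetry, then uRw by the euclidean condition, applied at v).
(A) axiom T: valid iff R is reflexive. Such an R need not be reflexive — not valid.
(B) Np → NNp is axiom 4; it is valid on a frame exactly when R is transitive. Every such R is transitive, so valid.
(C) PNp → Np is the dual of axiom 5; it is valid on a frame exactly when R is euclidean. Every such R is euclidean, so valid.
(D) Np → Pp is axiom D, which corresponds to seriality. Such an R need not be serial — not valid.
(E) PNp → p (the dual of axiom B) characterises the symmetric frames. Every such R is symmetric — valid.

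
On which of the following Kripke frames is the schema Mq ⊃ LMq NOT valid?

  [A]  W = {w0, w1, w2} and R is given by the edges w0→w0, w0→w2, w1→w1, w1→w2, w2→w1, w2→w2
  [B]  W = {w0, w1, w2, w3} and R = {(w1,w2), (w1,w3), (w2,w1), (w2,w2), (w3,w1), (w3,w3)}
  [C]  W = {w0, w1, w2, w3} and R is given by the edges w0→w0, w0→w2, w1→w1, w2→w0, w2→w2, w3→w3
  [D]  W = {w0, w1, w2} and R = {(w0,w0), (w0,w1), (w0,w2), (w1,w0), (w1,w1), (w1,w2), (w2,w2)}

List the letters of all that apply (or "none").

A, B, D

The schema Mq ⊃ LMq is axiom 5; it is valid on a frame iff R is euclidean.
(A) R is not euclidean (w0 R w2 and w0 R w0 but not w2 R w0), so the schema fails here.
(B) R is not euclidean (w1 R w2 and w1 R w3 but not w2 R w3), so the schema fails here.
(C) R is euclidean (any two R-successors of the same world are R-related), so the schema is valid here.
(D) R is not euclidean (w0 R w2 and w0 R w0 but not w2 R w0), so the schema fails here.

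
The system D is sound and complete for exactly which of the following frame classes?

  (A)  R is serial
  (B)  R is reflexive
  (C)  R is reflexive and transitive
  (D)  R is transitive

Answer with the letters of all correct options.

A

(A) D is sound and complete for exactly this class.
(B) this class determines T (= KT), not D.
(C) this class determines S4, not D.
(D) this class determines K4, not D.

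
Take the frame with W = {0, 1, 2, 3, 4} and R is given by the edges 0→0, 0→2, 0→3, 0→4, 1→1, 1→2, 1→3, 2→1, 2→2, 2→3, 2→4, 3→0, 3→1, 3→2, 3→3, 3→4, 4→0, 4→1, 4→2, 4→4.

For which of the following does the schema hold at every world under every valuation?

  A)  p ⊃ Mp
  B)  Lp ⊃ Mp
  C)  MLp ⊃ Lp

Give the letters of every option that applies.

A, B

R is reflexive: each world relates to itself.
R is not euclidean: 0 R 2 and 0 R 0 but not 2 R 0.
R is serial: every world has an R-successor.
(A) p ⊃ Mp (the dual of axiom T) characterises the reflexive frames. R is reflexive — valid.
(B) Lp ⊃ Mp is axiom D; it is valid on a frame exactly when R is serial. R is serial, so valid.
(C) MLp ⊃ Lp is the dual of axiom 5, which corresponds to the euclidean property. R is not euclidean — not valid.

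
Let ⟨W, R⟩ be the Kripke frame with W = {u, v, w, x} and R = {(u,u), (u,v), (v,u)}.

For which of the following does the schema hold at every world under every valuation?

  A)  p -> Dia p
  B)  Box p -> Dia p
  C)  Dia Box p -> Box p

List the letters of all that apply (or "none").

R is not reflexive: not v R v.
R is not euclidean: u R v and u R v but not v R v.
R is not serial: w has no R-successor.
(A) p -> Dia p is the dual of axiom T, which corresponds to reflexivity. R is not reflexive — not valid.
(B) axiom D: valid iff R is serial. R is not serial — not valid.
(C) Dia Box p -> Box p (the dual of axiom 5) characterises the euclidean frames. R is not euclidean — not valid.

none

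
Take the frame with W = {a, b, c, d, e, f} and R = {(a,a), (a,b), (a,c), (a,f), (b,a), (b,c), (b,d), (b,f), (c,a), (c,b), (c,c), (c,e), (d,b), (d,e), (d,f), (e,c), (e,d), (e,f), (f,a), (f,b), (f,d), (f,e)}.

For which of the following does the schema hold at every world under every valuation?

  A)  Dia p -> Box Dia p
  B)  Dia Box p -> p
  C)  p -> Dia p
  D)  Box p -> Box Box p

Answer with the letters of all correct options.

B

R is not reflexive: not b R b.
R is symmetric: every R-edge is matched by its reverse.
R is not transitive: a R b and b R d but not a R d.
R is not euclidean: a R c and a R f but not c R f.
(A) Dia p -> Box Dia p (axiom 5) characterises the euclidean frames. R is not euclidean — not valid.
(B) the dual of axiom B: valid iff R is symmetric. R is symmetric — valid.
(C) p -> Dia p is the dual of axiom T; it is valid on a frame exactly when R is reflexive. R is not reflexive, so not valid.
(D) axiom 4: valid iff R is transitive. R is not transitive — not valid.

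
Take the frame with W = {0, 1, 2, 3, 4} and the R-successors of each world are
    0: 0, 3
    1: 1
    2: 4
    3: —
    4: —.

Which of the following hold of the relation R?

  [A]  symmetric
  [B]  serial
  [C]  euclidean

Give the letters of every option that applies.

none

(A) not symmetric: 0 R 3 but not 3 R 0.
(B) not serial: 3 has no R-successor.
(C) not euclidean: 0 R 3 and 0 R 0 but not 3 R 0.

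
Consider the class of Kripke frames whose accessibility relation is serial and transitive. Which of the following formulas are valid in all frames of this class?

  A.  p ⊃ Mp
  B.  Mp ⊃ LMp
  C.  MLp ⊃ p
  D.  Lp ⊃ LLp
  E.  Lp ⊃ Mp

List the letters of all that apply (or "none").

(A) p ⊃ Mp (the dual of axiom T) characterises the reflexive frames. Such an R need not be reflexive — not valid.
(B) Mp ⊃ LMp (axiom 5) characterises the euclidean frames. Such an R need not be euclidean — not valid.
(C) MLp ⊃ p is the dual of axiom B; it is valid on a frame exactly when R is symmetric. Such an R need not be symmetric, so not valid.
(D) axiom 4: valid iff R is transitive. Every such R is transitive — valid.
(E) Lp ⊃ Mp (axiom D) characterises the serial frames. Every such R is serial — valid.

D, E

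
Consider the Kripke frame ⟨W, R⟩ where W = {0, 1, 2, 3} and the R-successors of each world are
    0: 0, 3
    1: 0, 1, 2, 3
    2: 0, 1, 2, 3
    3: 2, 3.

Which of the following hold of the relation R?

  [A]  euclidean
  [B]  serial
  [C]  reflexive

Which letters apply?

(A) not euclidean: 0 R 3 and 0 R 0 but not 3 R 0.
(B) serial: every world has an R-successor.
(C) reflexive: each world relates to itself.

B, C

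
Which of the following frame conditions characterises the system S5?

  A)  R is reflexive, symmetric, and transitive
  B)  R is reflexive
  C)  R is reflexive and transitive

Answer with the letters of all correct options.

(A) S5 is sound and complete for exactly this class.
(B) this class determines T (= KT), not S5.
(C) this class determines S4, not S5.

A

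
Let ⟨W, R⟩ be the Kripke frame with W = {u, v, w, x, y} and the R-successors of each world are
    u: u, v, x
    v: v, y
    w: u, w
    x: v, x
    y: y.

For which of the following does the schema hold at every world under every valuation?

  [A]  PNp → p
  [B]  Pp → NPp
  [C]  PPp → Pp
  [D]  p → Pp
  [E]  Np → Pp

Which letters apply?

R is reflexive: each world relates to itself.
R is not symmetric: u R v but not v R u.
R is not transitive: u R v and v R y but not u R y.
R is not euclidean: u R v and u R u but not v R u.
R is serial: every world has an R-successor.
(A) PNp → p is the dual of axiom B; it is valid on a frame exactly when R is symmetric. R is not symmetric, so not valid.
(B) Pp → NPp (axiom 5) characterises the euclidean frames. R is not euclidean — not valid.
(C) PPp → Pp (the dual of axiom 4) characterises the transitive frames. R is not transitive — not valid.
(D) the dual of axiom T: valid iff R is reflexive. R is reflexive — valid.
(E) axiom D: valid iff R is serial. R is serial — valid.

D, E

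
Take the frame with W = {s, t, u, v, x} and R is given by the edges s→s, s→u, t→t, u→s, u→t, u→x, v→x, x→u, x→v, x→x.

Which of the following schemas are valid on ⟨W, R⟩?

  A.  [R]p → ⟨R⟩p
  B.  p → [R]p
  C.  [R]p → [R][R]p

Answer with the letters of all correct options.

R is not transitive: s R u and u R t but not s R t.
R is serial: every world has an R-successor.
R is not a subset of the identity: s R u with s ≠ u.
(A) [R]p → ⟨R⟩p is axiom D; it is valid on a frame exactly when R is serial. R is serial, so valid.
(B) p → [R]p (equivalent to ◇p→p) corresponds to R being a subset of the identity. Here R ⊄ identity, so not valid.
(C) axiom 4: valid iff R is transitive. R is not transitive — not valid.

A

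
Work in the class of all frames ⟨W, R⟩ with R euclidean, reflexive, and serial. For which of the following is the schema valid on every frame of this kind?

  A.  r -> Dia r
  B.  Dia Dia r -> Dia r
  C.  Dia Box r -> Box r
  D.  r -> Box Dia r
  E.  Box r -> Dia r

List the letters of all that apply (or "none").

A, B, C, D, E

A relation that is euclidean, reflexive, and serial is also symmetric and transitive.
(A) r -> Dia r is the dual of axiom T; it is valid on a frame exactly when R is reflexive. Every such R is reflexive, so valid.
(B) Dia Dia r -> Dia r is the dual of axiom 4, which corresponds to transitivity. Every such R is transitive — valid.
(C) the dual of axiom 5: valid iff R is euclidean. Every such R is euclidean — valid.
(D) r -> Box Dia r is axiom B, which corresponds to symmetry. Every such R is symmetric — valid.
(E) Box r -> Dia r (axiom D) characterises the serial frames. Every such R is serial — valid.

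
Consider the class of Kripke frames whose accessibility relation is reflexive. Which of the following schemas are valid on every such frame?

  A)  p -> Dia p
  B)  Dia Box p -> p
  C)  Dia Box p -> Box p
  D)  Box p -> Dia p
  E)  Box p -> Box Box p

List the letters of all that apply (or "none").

A, D

A reflexive relation is serial.
(A) p -> Dia p is the dual of axiom T; it is valid on a frame exactly when R is reflexive. Every such R is reflexive, so valid.
(B) Dia Box p -> p is the dual of axiom B; it is valid on a frame exactly when R is symmetric. Such an R need not be symmetric, so not valid.
(C) the dual of axiom 5: valid iff R is euclidean. Such an R need not be euclidean — not valid.
(D) Box p -> Dia p is axiom D, which corresponds to seriality. Every such R is serial — valid.
(E) Box p -> Box Box p is axiom 4; it is valid on a frame exactly when R is transitive. Such an R need not be transitive, so not valid.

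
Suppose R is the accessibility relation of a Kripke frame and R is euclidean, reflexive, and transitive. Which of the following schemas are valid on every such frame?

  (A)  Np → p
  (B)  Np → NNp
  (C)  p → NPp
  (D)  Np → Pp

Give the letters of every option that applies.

A, B, C, D

A relation that is euclidean, reflexive, and transitive is also serial and symmetric.
(A) Np → p is axiom T; it is valid on a frame exactly when R is reflexive. Every such R is reflexive, so valid.
(B) axiom 4: valid iff R is transitive. Every such R is transitive — valid.
(C) p → NPp is axiom B; it is valid on a frame exactly when R is symmetric. Every such R is symmetric, so valid.
(D) Np → Pp is axiom D, which corresponds to seriality. Every such R is serial — valid.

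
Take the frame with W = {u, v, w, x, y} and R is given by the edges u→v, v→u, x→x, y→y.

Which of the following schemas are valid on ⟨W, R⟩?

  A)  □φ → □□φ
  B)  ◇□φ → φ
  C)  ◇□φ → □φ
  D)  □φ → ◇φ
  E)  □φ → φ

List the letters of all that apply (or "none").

B

R is not reflexive: not u R u.
R is symmetric: every R-edge is matched by its reverse.
R is not transitive: u R v and v R u but not u R u.
R is not euclidean: u R v and u R v but not v R v.
R is not serial: w has no R-successor.
(A) □φ → □□φ is axiom 4; it is valid on a frame exactly when R is transitive. R is not transitive, so not valid.
(B) ◇□φ → φ is the dual of axiom B, which corresponds to symmetry. R is symmetric — valid.
(C) ◇□φ → □φ is the dual of axiom 5, which corresponds to the euclidean property. R is not euclidean — not valid.
(D) □φ → ◇φ is axiom D; it is valid on a frame exactly when R is serial. R is not serial, so not valid.
(E) □φ → φ is axiom T; it is valid on a frame exactly when R is reflexive. R is not reflexive, so not valid.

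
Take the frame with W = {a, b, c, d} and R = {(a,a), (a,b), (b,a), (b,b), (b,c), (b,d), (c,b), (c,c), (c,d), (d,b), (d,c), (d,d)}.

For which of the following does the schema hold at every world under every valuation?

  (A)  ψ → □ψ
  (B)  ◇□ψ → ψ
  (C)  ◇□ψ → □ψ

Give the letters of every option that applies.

B

R is symmetric: every R-edge is matched by its reverse.
R is not euclidean: b R a and b R c but not a R c.
R is not a subset of the identity: a R b with a ≠ b.
(A) ψ → □ψ is valid only on frames where every R-edge is a self-loop. Here R ⊄ identity — not valid.
(B) ◇□ψ → ψ is the dual of axiom B, which corresponds to symmetry. R is symmetric — valid.
(C) the dual of axiom 5: valid iff R is euclidean. R is not euclidean — not valid.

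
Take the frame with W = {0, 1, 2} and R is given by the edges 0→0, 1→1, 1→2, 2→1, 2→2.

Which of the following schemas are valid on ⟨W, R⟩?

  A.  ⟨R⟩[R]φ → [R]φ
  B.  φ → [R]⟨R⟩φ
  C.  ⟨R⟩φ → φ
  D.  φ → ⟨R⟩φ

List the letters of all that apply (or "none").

A, B, D

R is reflexive: each world relates to itself.
R is symmetric: every R-edge is matched by its reverse.
R is euclidean: any two R-successors of the same world are R-related.
R is not a subset of the identity: 1 R 2 with 1 ≠ 2.
(A) ⟨R⟩[R]φ → [R]φ is the dual of axiom 5, which corresponds to the euclidean property. R is euclidean — valid.
(B) φ → [R]⟨R⟩φ is axiom B; it is valid on a frame exactly when R is symmetric. R is symmetric, so valid.
(C) ⟨R⟩φ → φ (the converse of T) corresponds to R being a subset of the identity. Here R ⊄ identity, so not valid.
(D) φ → ⟨R⟩φ is the dual of axiom T; it is valid on a frame exactly when R is reflexive. R is reflexive, so valid.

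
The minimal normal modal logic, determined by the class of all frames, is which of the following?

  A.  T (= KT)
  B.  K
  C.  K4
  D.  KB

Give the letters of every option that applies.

(A) T (= KT) is determined by the class of reflexive frames.
(B) K is determined by exactly this class.
(C) K4 is determined by the class of transitive frames.
(D) KB is determined by the class of symmetric frames.

B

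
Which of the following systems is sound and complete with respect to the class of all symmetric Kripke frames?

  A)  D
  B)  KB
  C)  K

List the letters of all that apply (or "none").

(A) D is determined by the class of serial frames.
(B) KB is determined by exactly this class.
(C) K is determined by the class of arbitrary frames.

B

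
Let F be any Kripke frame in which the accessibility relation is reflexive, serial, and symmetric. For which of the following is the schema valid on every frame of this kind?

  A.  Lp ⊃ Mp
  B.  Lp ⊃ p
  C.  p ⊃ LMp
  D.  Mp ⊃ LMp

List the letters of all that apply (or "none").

A, B, C

(A) axiom D: valid iff R is serial. Every such R is serial — valid.
(B) Lp ⊃ p is axiom T; it is valid on a frame exactly when R is reflexive. Every such R is reflexive, so valid.
(C) axiom B: valid iff R is symmetric. Every such R is symmetric — valid.
(D) axiom 5: valid iff R is euclidean. Such an R need not be euclidean — not valid.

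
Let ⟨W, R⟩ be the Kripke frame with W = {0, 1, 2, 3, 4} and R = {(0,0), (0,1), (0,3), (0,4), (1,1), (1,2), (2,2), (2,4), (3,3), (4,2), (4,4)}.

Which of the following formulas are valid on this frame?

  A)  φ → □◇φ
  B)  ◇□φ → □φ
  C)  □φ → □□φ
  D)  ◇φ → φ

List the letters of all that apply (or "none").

none

R is not symmetric: 0 R 1 but not 1 R 0.
R is not transitive: 0 R 1 and 1 R 2 but not 0 R 2.
R is not euclidean: 0 R 1 and 0 R 0 but not 1 R 0.
R is not a subset of the identity: 0 R 1 with 0 ≠ 1.
(A) φ → □◇φ is axiom B, which corresponds to symmetry. R is not symmetric — not valid.
(B) ◇□φ → □φ (the dual of axiom 5) characterises the euclidean frames. R is not euclidean — not valid.
(C) axiom 4: valid iff R is transitive. R is not transitive — not valid.
(D) ◇φ → φ is valid only on frames where every R-edge is a self-loop. Here R ⊄ identity — not valid.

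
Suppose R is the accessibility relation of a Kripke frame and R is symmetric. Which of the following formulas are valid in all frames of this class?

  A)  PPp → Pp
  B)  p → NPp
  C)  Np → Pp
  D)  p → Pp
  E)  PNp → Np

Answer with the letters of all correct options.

B

(A) the dual of axiom 4: valid iff R is transitive. Such an R need not be transitive — not valid.
(B) axiom B: valid iff R is symmetric. Every such R is symmetric — valid.
(C) axiom D: valid iff R is serial. Such an R need not be serial — not valid.
(D) p → Pp is the dual of axiom T; it is valid on a frame exactly when R is reflexive. Such an R need not be reflexive, so not valid.
(E) PNp → Np is the dual of axiom 5, which corresponds to the euclidean property. Such an R need not be euclidean — not valid.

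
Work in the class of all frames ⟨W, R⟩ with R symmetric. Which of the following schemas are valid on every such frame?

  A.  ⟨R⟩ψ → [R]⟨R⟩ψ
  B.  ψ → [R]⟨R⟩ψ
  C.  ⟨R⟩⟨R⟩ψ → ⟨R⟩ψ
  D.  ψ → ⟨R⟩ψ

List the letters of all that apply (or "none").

B

(A) axiom 5: valid iff R is euclidean. Such an R need not be euclidean — not valid.
(B) ψ → [R]⟨R⟩ψ (axiom B) characterises the symmetric frames. Every such R is symmetric — valid.
(C) the dual of axiom 4: valid iff R is transitive. Such an R need not be transitive — not valid.
(D) ψ → ⟨R⟩ψ is the dual of axiom T; it is valid on a frame exactly when R is reflexive. Such an R need not be reflexive, so not valid.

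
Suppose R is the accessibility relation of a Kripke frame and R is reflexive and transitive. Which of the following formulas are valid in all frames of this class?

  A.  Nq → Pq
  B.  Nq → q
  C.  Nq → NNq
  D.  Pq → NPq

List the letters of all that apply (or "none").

Reflexive relations are serial.
(A) Nq → Pq (axiom D) characterises the serial frames. Every such R is serial — valid.
(B) Nq → q is axiom T; it is valid on a frame exactly when R is reflexive. Every such R is reflexive, so valid.
(C) axiom 4: valid iff R is transitive. Every such R is transitive — valid.
(D) Pq → NPq (axiom 5) characterises the euclidean frames. Such an R need not be euclidean — not valid.

A, B, C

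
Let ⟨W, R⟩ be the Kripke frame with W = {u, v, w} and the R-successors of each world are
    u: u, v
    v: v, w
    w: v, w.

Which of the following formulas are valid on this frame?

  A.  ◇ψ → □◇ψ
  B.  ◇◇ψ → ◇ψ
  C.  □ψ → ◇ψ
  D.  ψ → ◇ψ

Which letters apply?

R is reflexive: each world relates to itself.
R is not transitive: u R v and v R w but not u R w.
R is not euclidean: u R v and u R u but not v R u.
R is serial: every world has an R-successor.
(A) axiom 5: valid iff R is euclidean. R is not euclidean — not valid.
(B) the dual of axiom 4: valid iff R is transitive. R is not transitive — not valid.
(C) axiom D: valid iff R is serial. R is serial — valid.
(D) ψ → ◇ψ (the dual of axiom T) characterises the reflexive frames. R is reflexive — valid.

C, D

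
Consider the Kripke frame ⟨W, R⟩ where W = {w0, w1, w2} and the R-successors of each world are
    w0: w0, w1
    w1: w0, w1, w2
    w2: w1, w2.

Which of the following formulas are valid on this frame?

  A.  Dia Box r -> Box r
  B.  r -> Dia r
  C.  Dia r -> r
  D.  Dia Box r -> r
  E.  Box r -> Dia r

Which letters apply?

R is reflexive: each world relates to itself.
R is symmetric: every R-edge is matched by its reverse.
R is not euclidean: w1 R w0 and w1 R w2 but not w0 R w2.
R is serial: every world has an R-successor.
R is not a subset of the identity: w0 R w1 with w0 ≠ w1.
(A) Dia Box r -> Box r is the dual of axiom 5; it is valid on a frame exactly when R is euclidean. R is not euclidean, so not valid.
(B) r -> Dia r is the dual of axiom T; it is valid on a frame exactly when R is reflexive. R is reflexive, so valid.
(C) Dia r -> r is valid only on frames where every R-edge is a self-loop. Here R ⊄ identity — not valid.
(D) Dia Box r -> r is the dual of axiom B; it is valid on a frame exactly when R is symmetric. R is symmetric, so valid.
(E) Box r -> Dia r is axiom D, which corresponds to seriality. R is serial — valid.

B, D, E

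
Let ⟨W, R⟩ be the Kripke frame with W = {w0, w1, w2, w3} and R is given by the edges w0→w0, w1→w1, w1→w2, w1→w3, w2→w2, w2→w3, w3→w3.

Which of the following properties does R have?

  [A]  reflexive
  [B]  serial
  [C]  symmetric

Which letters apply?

A, B

(A) reflexive: each world relates to itself.
(B) serial: every world has an R-successor.
(C) not symmetric: w1 R w2 but not w2 R w1.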